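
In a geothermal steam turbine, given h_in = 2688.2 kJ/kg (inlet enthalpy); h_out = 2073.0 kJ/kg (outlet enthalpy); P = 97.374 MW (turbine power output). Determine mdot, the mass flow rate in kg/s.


mdot = P * 1000 / (h_in - h_out)
mdot = 97.374 * 1000 / (2688.2 - 2073.0)
mdot = 158.28 kg/s


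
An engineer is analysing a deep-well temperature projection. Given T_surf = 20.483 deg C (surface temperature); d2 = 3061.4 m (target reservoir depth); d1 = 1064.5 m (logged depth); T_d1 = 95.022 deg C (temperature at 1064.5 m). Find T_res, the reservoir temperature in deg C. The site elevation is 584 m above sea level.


Step 1: grad = (T_d1 - T_surf)/d1 * 1000 = (95.022 - 20.483)/1064.5 * 1000 = 70.02255 deg C/km
Step 2: T_res = T_surf + grad*d2/1000 = 20.483 + 70.02255*3061.4/1000 = 234.85 deg C
T_res = 234.85 deg C


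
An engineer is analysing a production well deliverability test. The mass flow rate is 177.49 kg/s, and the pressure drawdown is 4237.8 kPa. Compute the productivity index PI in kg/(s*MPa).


PI = mdot * 1000 / dP
PI = 177.49 * 1000 / 4237.8
PI = 41.883 kg/(s*MPa)


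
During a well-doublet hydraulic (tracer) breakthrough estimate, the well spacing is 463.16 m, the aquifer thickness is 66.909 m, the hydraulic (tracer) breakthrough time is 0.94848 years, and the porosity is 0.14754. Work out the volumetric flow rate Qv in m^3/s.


Qv = pi*hr*phi*L^2 / (3*t_bt*365.25*86400)
Qv = pi*66.909*0.14754*463.16^2 / (3*0.94848*365.25*86400)
Qv = 0.074089 m^3/s


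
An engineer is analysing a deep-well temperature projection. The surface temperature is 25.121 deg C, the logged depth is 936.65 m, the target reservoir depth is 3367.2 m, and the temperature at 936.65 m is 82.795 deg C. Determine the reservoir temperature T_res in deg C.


Step 1: grad = (T_d1 - T_surf)/d1 * 1000 = (82.795 - 25.121)/936.65 * 1000 = 61.57476 deg C/km
Step 2: T_res = T_surf + grad*d2/1000 = 25.121 + 61.57476*3367.2/1000 = 232.46 deg C
T_res = 232.46 deg C


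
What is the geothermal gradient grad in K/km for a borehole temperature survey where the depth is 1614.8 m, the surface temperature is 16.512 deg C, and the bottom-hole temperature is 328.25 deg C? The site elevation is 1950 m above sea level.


grad = (T_d - T_surf) / d * 1000
grad = (328.25 - 16.512) / 1614.8 * 1000
grad = 193.0505 deg C/km
Convert: 193.0505 deg C/km * 1.0 = 193.05 K/km
grad = 193.05 K/km


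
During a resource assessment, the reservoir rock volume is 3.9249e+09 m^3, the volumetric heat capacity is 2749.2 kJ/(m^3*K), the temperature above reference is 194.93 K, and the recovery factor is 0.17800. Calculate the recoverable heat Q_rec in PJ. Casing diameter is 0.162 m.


Step 1: Q_s = Vr*rhoc*dT/1e12 = 3.9249e+09*2749.2*194.93/1e12 = 2103.360 PJ
Step 2: Q_rec = Q_s * RF = 2103.360 * 0.178 = 374.40 PJ
Q_rec = 374.40 PJ


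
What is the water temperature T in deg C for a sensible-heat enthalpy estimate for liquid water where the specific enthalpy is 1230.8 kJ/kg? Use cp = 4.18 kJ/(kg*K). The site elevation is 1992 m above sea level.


T = h / cp
T = 1230.8 / 4.18
T = 294.45 deg C


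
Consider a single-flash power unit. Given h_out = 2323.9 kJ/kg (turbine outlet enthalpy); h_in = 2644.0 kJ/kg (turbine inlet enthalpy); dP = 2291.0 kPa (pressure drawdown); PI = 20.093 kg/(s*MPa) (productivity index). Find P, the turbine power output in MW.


Step 1: mdot = PI * dP / 1000 = 20.093 * 2291.0 / 1000 = 46.03306 kg/s
Step 2: P = mdot*(h_in - h_out)/1000 = 46.03306*(2644.0 - 2323.9)/1000 = 14.735 MW
P = 14.735 MW


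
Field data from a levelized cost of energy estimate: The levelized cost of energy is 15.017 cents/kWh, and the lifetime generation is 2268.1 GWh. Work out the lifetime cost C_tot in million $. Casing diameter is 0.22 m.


C_tot = LCOE / 100 * E_tot
C_tot = 15.017 / 100 * 2268.1
C_tot = 340.60 million $


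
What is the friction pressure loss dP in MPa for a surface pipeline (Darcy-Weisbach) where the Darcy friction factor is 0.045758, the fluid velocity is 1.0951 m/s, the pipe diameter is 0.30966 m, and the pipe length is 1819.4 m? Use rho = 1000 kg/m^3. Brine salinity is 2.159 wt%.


dP = f * (L/D) * (rho*vel^2/2) / 1000
dP = 0.045758 * (1819.4/0.30966) * (1000*1.0951^2/2) / 1000
dP = 161.2084 kPa
Convert: 161.2084 kPa * 0.001 = 0.16121 MPa
dP = 0.16121 MPa


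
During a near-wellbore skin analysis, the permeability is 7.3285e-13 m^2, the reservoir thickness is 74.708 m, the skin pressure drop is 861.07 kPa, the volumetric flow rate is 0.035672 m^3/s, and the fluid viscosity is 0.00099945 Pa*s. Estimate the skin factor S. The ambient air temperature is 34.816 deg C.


S = dP_s * 1000 * 2*pi*k*hr / (q*mu)
S = 861.07 * 1000 * 2*pi*7.3285e-13*74.708 / (0.035672*0.00099945)
S = 8.3083


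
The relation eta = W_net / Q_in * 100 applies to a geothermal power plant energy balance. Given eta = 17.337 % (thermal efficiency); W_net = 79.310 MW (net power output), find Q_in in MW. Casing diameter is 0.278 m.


Q_in = W_net / (eta / 100)
Q_in = 79.310 / (17.337 / 100)
Q_in = 457.46 MW


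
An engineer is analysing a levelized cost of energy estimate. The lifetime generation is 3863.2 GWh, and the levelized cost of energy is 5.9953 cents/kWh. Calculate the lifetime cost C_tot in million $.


C_tot = LCOE / 100 * E_tot
C_tot = 5.9953 / 100 * 3863.2
C_tot = 231.61 million $


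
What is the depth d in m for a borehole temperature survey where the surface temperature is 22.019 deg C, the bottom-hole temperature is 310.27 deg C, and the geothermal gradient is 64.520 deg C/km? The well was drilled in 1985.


d = (T_d - T_surf) / grad * 1000
d = (310.27 - 22.019) / 64.520 * 1000
d = 4467.6 m


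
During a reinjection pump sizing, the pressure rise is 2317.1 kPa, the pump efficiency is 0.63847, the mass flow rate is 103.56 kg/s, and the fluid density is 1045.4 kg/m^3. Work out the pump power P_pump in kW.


P_pump = mdot * dP / (rho * eta)
P_pump = 103.56 * 2317.1 / (1045.4 * 0.63847)
P_pump = 359.51 kW


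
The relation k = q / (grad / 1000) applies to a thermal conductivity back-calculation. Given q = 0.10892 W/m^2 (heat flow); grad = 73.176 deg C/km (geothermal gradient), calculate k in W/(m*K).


k = q / (grad / 1000)
k = 0.10892 / (73.176 / 1000)
k = 1.4885 W/(m*K)


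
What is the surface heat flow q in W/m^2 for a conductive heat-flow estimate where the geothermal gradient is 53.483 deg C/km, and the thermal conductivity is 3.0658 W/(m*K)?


q = k * grad / 1000
q = 3.0658 * 53.483 / 1000
q = 0.16397 W/m^2


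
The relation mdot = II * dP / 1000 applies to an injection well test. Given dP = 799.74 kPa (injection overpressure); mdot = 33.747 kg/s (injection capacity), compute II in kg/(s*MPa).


II = mdot * 1000 / dP
II = 33.747 * 1000 / 799.74
II = 42.197 kg/(s*MPa)


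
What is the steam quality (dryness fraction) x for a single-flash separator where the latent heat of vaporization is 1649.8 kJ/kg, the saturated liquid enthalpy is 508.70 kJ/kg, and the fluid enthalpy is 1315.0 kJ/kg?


x = (h - hf) / hfg
x = (1315.0 - 508.70) / 1649.8
x = 0.48873


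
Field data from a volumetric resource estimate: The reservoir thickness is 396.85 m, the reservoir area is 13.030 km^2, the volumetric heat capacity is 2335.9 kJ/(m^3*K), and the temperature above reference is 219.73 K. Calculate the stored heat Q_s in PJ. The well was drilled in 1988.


Step 1: Vr = A*1e6*hr = 13.03*1e6*396.85 = 5.170956e+09 m^3
Step 2: Q_s = Vr*rhoc*dT/1e12 = 5.170956e+09*2335.9*219.73/1e12 = 2654.1 PJ
Q_s = 2654.1 PJ


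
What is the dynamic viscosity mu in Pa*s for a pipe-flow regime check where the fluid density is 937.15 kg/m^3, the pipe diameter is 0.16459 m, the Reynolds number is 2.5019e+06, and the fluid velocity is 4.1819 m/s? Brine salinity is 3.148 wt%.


mu = rho * vel * D / Re
mu = 937.15 * 4.1819 * 0.16459 / 2.5019e+06
mu = 0.00025782 Pa*s


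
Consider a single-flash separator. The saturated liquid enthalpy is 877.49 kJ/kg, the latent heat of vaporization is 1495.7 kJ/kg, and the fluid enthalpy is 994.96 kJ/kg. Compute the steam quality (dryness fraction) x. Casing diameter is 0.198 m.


x = (h - hf) / hfg
x = (994.96 - 877.49) / 1495.7
x = 0.078538


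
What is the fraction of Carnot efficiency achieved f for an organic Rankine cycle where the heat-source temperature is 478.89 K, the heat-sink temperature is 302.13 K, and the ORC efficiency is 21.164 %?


f = (eta_orc/100) / (1 - Tc/Th)
f = (21.164/100) / (1 - 302.13/478.89)
f = 0.57339


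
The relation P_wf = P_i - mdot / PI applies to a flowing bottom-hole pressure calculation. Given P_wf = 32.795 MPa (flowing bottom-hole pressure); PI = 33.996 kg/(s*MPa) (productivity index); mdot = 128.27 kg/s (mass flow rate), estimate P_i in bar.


P_i = P_wf + mdot / PI
P_i = 32.795 + 128.27 / 33.996
P_i = 36.56809 MPa
Convert: 36.56809 MPa * 10.0 = 365.68 bar
P_i = 365.68 bar


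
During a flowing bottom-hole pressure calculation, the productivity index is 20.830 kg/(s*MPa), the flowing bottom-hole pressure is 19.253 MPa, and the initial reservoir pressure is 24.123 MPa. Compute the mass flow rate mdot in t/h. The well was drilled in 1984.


mdot = (P_i - P_wf) * PI
mdot = (24.123 - 19.253) * 20.830
mdot = 101.4421 kg/s
Convert: 101.4421 kg/s * 3.6 = 365.19 t/h
mdot = 365.19 t/h


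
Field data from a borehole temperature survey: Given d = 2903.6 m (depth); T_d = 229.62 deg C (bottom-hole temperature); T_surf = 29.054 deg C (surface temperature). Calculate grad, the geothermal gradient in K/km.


grad = (T_d - T_surf) / d * 1000
grad = (229.62 - 29.054) / 2903.6 * 1000
grad = 69.07494 deg C/km
Convert: 69.07494 deg C/km * 1.0 = 69.075 K/km
grad = 69.075 K/km


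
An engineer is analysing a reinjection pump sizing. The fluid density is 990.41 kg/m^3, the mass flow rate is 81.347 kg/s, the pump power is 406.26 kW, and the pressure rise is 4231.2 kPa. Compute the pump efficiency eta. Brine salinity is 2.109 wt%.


eta = mdot * dP / (rho * P_pump)
eta = 81.347 * 4231.2 / (990.41 * 406.26)
eta = 0.85543


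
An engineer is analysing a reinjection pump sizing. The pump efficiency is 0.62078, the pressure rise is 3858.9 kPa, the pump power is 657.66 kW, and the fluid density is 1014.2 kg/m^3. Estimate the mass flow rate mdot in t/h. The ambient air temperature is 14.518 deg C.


mdot = P_pump * rho * eta / dP
mdot = 657.66 * 1014.2 * 0.62078 / 3858.9
mdot = 107.2999 kg/s
Convert: 107.2999 kg/s * 3.6 = 386.28 t/h
mdot = 386.28 t/h


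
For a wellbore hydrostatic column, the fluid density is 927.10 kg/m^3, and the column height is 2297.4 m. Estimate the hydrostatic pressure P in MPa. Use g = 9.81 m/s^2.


P = rho * g * h / 1e6
P = 927.10 * 9.81 * 2297.4 / 1e6
P = 20.895 MPa


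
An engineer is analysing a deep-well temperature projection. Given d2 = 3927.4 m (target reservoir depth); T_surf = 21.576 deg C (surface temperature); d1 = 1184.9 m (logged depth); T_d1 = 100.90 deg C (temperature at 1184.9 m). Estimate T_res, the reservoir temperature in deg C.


Step 1: grad = (T_d1 - T_surf)/d1 * 1000 = (100.9 - 21.576)/1184.9 * 1000 = 66.94573 deg C/km
Step 2: T_res = T_surf + grad*d2/1000 = 21.576 + 66.94573*3927.4/1000 = 284.50 deg C
T_res = 284.50 deg C


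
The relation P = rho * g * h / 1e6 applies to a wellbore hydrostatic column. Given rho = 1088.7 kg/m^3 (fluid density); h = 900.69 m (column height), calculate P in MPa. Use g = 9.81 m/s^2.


P = rho * g * h / 1e6
P = 1088.7 * 9.81 * 900.69 / 1e6
P = 9.6195 MPa


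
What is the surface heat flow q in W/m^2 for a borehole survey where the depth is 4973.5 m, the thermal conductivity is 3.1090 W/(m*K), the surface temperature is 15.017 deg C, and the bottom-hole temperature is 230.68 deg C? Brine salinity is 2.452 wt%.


Step 1: grad = (T_d - T_surf)/d * 1000 = (230.68 - 15.017)/4973.5 * 1000 = 43.36242 deg C/km
Step 2: q = k * grad / 1000 = 3.109 * 43.36242 / 1000 = 0.13481 W/m^2
q = 0.13481 W/m^2


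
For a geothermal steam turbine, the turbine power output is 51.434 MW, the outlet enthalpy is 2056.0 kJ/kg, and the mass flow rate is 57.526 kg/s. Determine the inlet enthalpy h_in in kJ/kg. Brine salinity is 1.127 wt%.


h_in = h_out + P * 1000 / mdot
h_in = 2056.0 + 51.434 * 1000 / 57.526
h_in = 2950.1 kJ/kg


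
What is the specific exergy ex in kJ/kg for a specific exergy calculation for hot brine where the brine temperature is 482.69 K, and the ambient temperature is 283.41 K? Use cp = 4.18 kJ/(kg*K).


ex = cp * ((T_b - T_0) - T_0 * ln(T_b/T_0))
ex = 4.18 * ((482.69 - 283.41) - 283.41 * ln(482.69/283.41))
ex = 202.19 kJ/kg


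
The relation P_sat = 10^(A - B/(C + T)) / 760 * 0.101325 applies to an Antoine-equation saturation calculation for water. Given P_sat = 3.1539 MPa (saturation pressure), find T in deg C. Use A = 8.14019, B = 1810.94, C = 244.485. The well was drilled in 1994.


T = B / (A - log10(P_sat * 760 / 0.101325)) - C
T = 1810.94 / (8.14019 - log10(3.1539 * 760 / 0.101325)) - 244.485
T = 236.35 deg C


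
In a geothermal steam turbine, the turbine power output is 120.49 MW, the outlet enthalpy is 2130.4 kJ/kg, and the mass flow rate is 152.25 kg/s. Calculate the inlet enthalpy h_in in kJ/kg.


h_in = h_out + P * 1000 / mdot
h_in = 2130.4 + 120.49 * 1000 / 152.25
h_in = 2921.8 kJ/kg


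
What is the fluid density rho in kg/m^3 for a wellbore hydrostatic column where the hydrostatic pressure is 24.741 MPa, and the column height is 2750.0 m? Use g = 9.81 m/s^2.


rho = P * 1e6 / (g * h)
rho = 24.741 * 1e6 / (9.81 * 2750.0)
rho = 917.10 kg/m^3


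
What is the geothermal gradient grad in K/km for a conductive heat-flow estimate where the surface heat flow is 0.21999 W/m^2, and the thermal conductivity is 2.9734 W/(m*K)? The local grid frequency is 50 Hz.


grad = q * 1000 / k
grad = 0.21999 * 1000 / 2.9734
grad = 73.98601 deg C/km
Convert: 73.98601 deg C/km * 1.0 = 73.986 K/km
grad = 73.986 K/km


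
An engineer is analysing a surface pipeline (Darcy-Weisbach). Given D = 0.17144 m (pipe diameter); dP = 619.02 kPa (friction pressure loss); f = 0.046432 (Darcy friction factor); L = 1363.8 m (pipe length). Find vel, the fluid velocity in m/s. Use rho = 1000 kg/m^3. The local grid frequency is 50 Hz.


vel = sqrt(dP*1000*2*D / (f*L*rho))
vel = sqrt(619.02*1000*2*0.17144 / (0.046432*1363.8*1000))
vel = 1.8308 m/s


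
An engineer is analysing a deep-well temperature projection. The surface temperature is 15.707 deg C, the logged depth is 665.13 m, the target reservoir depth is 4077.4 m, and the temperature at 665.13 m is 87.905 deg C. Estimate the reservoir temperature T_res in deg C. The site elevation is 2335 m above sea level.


Step 1: grad = (T_d1 - T_surf)/d1 * 1000 = (87.905 - 15.707)/665.13 * 1000 = 108.5472 deg C/km
Step 2: T_res = T_surf + grad*d2/1000 = 15.707 + 108.5472*4077.4/1000 = 458.30 deg C
T_res = 458.30 deg C


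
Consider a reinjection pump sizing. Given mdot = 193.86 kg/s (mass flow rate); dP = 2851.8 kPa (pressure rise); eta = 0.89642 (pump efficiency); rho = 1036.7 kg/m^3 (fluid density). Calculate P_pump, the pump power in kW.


P_pump = mdot * dP / (rho * eta)
P_pump = 193.86 * 2851.8 / (1036.7 * 0.89642)
P_pump = 594.90 kW


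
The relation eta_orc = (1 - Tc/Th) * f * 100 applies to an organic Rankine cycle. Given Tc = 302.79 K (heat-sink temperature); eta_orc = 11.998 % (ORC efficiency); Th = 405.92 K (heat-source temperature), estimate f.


f = (eta_orc/100) / (1 - Tc/Th)
f = (11.998/100) / (1 - 302.79/405.92)
f = 0.47224


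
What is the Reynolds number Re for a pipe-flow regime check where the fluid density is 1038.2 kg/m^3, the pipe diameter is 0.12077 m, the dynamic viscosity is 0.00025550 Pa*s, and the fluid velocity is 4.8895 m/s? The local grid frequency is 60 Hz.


Re = rho * vel * D / mu
Re = 1038.2 * 4.8895 * 0.12077 / 0.00025550
Re = 2.3995e+06


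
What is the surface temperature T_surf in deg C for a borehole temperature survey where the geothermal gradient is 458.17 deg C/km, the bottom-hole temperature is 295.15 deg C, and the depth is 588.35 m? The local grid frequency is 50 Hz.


T_surf = T_d - grad * d / 1000
T_surf = 295.15 - 458.17 * 588.35 / 1000
T_surf = 25.586 deg C


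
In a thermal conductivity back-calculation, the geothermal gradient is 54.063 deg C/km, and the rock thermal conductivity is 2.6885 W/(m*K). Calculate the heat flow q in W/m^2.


q = k * grad / 1000
q = 2.6885 * 54.063 / 1000
q = 0.14535 W/m^2


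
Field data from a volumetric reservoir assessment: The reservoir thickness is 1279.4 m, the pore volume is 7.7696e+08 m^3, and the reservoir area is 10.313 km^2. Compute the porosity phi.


phi = Vp / (A * 1e6 * hr)
phi = 7.7696e+08 / (10.313 * 1e6 * 1279.4)
phi = 0.058885


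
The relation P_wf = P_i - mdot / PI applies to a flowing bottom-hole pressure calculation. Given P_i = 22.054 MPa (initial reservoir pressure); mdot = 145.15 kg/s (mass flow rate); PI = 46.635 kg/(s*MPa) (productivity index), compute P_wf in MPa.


P_wf = P_i - mdot / PI
P_wf = 22.054 - 145.15 / 46.635
P_wf = 18.942 MPa


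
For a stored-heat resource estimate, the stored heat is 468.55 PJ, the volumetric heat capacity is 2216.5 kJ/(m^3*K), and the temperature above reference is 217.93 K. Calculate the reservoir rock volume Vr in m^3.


Vr = Q_s * 1e12 / (rhoc * dT)
Vr = 468.55 * 1e12 / (2216.5 * 217.93)
Vr = 9.7000e+08 m^3


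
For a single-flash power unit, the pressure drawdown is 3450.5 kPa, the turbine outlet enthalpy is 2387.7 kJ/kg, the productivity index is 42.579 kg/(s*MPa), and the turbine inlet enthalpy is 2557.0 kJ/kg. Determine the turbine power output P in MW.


Step 1: mdot = PI * dP / 1000 = 42.579 * 3450.5 / 1000 = 146.9188 kg/s
Step 2: P = mdot*(h_in - h_out)/1000 = 146.9188*(2557.0 - 2387.7)/1000 = 24.873 MW
P = 24.873 MW


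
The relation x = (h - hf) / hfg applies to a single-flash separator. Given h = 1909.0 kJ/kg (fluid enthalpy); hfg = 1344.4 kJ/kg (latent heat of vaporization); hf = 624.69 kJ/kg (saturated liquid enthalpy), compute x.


x = (h - hf) / hfg
x = (1909.0 - 624.69) / 1344.4
x = 0.95530


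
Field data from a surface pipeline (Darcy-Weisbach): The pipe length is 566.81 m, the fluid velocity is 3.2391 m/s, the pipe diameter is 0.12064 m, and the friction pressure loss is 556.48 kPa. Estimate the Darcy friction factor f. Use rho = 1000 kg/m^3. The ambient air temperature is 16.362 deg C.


f = dP*1000 / ((L/D)*(rho*vel^2/2))
f = 556.48*1000 / ((566.81/0.12064)*(1000*3.2391^2/2))
f = 0.022578


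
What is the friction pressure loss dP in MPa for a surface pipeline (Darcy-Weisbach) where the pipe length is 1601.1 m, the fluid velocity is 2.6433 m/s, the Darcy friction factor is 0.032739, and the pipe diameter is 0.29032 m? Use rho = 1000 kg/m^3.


dP = f * (L/D) * (rho*vel^2/2) / 1000
dP = 0.032739 * (1601.1/0.29032) * (1000*2.6433^2/2) / 1000
dP = 630.7683 kPa
Convert: 630.7683 kPa * 0.001 = 0.63077 MPa
dP = 0.63077 MPa


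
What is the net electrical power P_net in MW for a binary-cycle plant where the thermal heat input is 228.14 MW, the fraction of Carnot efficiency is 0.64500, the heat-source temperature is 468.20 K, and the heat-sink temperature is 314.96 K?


Step 1: eta = (1 - Tc/Th)*f = (1 - 314.96/468.2)*0.645 = 0.2111059
Step 2: P_net = eta * Q_in = 0.2111059 * 228.14 = 48.162 MW
P_net = 48.162 MW


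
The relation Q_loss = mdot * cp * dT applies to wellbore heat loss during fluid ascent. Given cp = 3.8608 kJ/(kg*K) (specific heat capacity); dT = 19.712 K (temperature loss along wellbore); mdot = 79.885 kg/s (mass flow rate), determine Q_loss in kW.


Q_loss = mdot * cp * dT
Q_loss = 79.885 * 3.8608 * 19.712
Q_loss = 6079.6 kW


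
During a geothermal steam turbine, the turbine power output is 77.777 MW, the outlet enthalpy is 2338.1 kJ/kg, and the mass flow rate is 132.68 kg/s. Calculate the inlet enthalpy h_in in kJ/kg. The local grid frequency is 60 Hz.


h_in = h_out + P * 1000 / mdot
h_in = 2338.1 + 77.777 * 1000 / 132.68
h_in = 2924.3 kJ/kg


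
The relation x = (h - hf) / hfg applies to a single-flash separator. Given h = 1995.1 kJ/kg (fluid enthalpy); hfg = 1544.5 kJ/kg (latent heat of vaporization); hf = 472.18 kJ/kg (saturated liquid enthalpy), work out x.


x = (h - hf) / hfg
x = (1995.1 - 472.18) / 1544.5
x = 0.98603


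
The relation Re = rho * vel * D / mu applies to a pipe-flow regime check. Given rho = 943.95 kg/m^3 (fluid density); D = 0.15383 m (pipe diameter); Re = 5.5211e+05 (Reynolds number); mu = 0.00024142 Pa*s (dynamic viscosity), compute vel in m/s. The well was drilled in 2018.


vel = Re * mu / (rho * D)
vel = 5.5211e+05 * 0.00024142 / (943.95 * 0.15383)
vel = 0.91793 m/s


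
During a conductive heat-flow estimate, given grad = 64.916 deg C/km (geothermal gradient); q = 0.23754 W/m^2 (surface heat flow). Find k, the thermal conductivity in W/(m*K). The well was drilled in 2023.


k = q * 1000 / grad
k = 0.23754 * 1000 / 64.916
k = 3.6592 W/(m*K)


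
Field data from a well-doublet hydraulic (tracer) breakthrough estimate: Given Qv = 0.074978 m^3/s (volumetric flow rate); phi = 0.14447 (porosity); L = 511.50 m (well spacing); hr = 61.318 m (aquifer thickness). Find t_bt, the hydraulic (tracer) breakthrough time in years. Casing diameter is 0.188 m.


t_bt = pi * hr * phi * L^2 / (3 * Qv) / (365.25*86400)
t_bt = pi * 61.318 * 0.14447 * 511.50^2 / (3 * 0.074978) / (365.25*86400)
t_bt = 1.0258 years


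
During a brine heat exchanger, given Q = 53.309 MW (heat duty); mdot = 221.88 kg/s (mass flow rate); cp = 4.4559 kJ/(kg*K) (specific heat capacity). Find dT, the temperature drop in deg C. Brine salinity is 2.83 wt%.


dT = Q * 1000 / (mdot * cp)
dT = 53.309 * 1000 / (221.88 * 4.4559)
dT = 53.91963 K
Convert (temperature difference, 1 K = 1 deg C): 53.91963 K = 53.91963 deg C
dT = 53.920 deg C


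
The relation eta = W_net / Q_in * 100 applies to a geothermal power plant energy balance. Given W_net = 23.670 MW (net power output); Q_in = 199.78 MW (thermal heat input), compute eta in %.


eta = W_net / Q_in * 100
eta = 23.670 / 199.78 * 100
eta = 11.848 %


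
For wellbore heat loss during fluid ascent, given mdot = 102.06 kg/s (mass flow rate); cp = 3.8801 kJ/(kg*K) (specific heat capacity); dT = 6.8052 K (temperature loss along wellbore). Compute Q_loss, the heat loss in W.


Q_loss = mdot * cp * dT
Q_loss = 102.06 * 3.8801 * 6.8052
Q_loss = 2694.880 kW
Convert: 2694.880 kW * 1000.0 = 2.6949e+06 W
Q_loss = 2.6949e+06 W


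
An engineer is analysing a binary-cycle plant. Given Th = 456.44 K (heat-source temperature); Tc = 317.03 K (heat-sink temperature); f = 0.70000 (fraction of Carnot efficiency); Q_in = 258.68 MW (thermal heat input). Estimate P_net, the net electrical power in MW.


Step 1: eta = (1 - Tc/Th)*f = (1 - 317.03/456.44)*0.7 = 0.2138003
Step 2: P_net = eta * Q_in = 0.2138003 * 258.68 = 55.306 MW
P_net = 55.306 MW


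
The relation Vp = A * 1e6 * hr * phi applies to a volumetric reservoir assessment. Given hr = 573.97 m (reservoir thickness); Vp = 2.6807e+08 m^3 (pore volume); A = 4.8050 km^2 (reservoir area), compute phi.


phi = Vp / (A * 1e6 * hr)
phi = 2.6807e+08 / (4.8050 * 1e6 * 573.97)
phi = 0.097200


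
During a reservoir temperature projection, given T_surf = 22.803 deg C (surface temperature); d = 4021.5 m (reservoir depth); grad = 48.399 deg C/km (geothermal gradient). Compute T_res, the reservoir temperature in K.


T_res = T_surf + grad * d / 1000
T_res = 22.803 + 48.399 * 4021.5 / 1000
T_res = 217.4396 deg C
Convert to K: 217.4396 + 273.15 = 490.59 K
T_res = 490.59 K


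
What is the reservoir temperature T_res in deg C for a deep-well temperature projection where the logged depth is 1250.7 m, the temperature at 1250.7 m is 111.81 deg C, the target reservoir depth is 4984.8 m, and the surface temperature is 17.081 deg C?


Step 1: grad = (T_d1 - T_surf)/d1 * 1000 = (111.81 - 17.081)/1250.7 * 1000 = 75.74079 deg C/km
Step 2: T_res = T_surf + grad*d2/1000 = 17.081 + 75.74079*4984.8/1000 = 394.63 deg C
T_res = 394.63 deg C


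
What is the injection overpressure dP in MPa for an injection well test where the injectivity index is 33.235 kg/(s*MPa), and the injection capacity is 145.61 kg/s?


dP = mdot * 1000 / II
dP = 145.61 * 1000 / 33.235
dP = 4381.225 kPa
Convert: 4381.225 kPa * 0.001 = 4.3812 MPa
dP = 4.3812 MPa


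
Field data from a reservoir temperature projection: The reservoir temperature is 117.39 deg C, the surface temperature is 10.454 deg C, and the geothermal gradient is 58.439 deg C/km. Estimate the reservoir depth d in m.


d = (T_res - T_surf) / grad * 1000
d = (117.39 - 10.454) / 58.439 * 1000
d = 1829.9 m


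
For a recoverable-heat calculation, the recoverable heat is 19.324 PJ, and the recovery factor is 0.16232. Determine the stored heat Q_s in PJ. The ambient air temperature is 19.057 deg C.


Q_s = Q_rec / RF
Q_s = 19.324 / 0.16232
Q_s = 119.05 PJ


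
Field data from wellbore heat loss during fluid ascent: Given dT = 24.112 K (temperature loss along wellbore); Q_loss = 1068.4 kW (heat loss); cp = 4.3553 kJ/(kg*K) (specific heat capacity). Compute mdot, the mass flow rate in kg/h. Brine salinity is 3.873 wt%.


mdot = Q_loss / (cp * dT)
mdot = 1068.4 / (4.3553 * 24.112)
mdot = 10.17379 kg/s
Convert: 10.17379 kg/s * 3600.0 = 36626 kg/h
mdot = 36626 kg/h


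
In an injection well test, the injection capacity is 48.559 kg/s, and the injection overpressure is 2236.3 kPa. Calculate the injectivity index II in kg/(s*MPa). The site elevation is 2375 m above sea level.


II = mdot * 1000 / dP
II = 48.559 * 1000 / 2236.3
II = 21.714 kg/(s*MPa)


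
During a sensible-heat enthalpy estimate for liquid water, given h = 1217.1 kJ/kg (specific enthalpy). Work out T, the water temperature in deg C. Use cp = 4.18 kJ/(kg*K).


T = h / cp
T = 1217.1 / 4.18
T = 291.17 deg C


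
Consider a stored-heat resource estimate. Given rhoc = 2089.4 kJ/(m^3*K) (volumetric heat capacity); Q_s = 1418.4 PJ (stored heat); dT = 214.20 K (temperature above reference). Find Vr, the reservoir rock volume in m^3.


Vr = Q_s * 1e12 / (rhoc * dT)
Vr = 1418.4 * 1e12 / (2089.4 * 214.20)
Vr = 3.1693e+09 m^3


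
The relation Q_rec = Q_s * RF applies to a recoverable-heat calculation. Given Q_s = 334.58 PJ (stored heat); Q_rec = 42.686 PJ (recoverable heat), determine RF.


RF = Q_rec / Q_s
RF = 42.686 / 334.58
RF = 0.12758


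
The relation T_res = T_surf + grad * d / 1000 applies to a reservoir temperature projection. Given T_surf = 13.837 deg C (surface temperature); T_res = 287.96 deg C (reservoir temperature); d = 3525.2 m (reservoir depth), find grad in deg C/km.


grad = (T_res - T_surf) / d * 1000
grad = (287.96 - 13.837) / 3525.2 * 1000
grad = 77.761 deg C/km


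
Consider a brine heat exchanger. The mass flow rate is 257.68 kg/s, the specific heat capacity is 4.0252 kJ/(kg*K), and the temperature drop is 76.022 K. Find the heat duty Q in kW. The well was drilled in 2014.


Q = mdot * cp * dT / 1000
Q = 257.68 * 4.0252 * 76.022 / 1000
Q = 78.85105 MW
Convert: 78.85105 MW * 1000.0 = 78851 kW
Q = 78851 kW


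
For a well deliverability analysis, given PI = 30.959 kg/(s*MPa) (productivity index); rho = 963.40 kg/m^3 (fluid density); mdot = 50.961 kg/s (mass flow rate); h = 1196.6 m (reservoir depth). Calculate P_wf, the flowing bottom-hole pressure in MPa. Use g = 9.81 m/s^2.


Step 1: P_i = rho*g*h/1e6 = 963.4*9.81*1196.6/1e6 = 11.30901 MPa
Step 2: P_wf = P_i - mdot/PI = 11.30901 - 50.961/30.959 = 9.6629 MPa
P_wf = 9.6629 MPa


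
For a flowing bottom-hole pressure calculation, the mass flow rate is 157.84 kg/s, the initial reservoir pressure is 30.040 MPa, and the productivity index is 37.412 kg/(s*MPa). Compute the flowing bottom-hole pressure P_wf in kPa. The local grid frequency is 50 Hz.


P_wf = P_i - mdot / PI
P_wf = 30.040 - 157.84 / 37.412
P_wf = 25.82103 MPa
Convert: 25.82103 MPa * 1000.0 = 25821 kPa
P_wf = 25821 kPa


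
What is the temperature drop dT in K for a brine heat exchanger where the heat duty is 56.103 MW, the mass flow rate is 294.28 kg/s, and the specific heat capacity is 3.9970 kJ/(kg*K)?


dT = Q * 1000 / (mdot * cp)
dT = 56.103 * 1000 / (294.28 * 3.9970)
dT = 47.697 K


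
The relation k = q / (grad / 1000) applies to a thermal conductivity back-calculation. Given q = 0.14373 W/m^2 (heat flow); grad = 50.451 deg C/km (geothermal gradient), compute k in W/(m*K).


k = q / (grad / 1000)
k = 0.14373 / (50.451 / 1000)
k = 2.8489 W/(m*K)


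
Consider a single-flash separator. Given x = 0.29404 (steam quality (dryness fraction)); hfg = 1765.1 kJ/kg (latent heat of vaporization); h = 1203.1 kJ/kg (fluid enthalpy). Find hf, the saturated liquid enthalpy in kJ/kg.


hf = h - x * hfg
hf = 1203.1 - 0.29404 * 1765.1
hf = 684.09 kJ/kg


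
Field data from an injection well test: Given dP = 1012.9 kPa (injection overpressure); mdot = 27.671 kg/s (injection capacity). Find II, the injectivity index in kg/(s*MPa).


II = mdot * 1000 / dP
II = 27.671 * 1000 / 1012.9
II = 27.319 kg/(s*MPa)


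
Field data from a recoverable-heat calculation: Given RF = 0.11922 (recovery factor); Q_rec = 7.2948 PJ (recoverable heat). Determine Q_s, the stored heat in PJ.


Q_s = Q_rec / RF
Q_s = 7.2948 / 0.11922
Q_s = 61.188 PJ


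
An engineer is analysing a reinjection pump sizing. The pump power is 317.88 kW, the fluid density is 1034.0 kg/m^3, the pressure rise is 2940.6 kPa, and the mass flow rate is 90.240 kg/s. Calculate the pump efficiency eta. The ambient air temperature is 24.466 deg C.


eta = mdot * dP / (rho * P_pump)
eta = 90.240 * 2940.6 / (1034.0 * 317.88)
eta = 0.80733


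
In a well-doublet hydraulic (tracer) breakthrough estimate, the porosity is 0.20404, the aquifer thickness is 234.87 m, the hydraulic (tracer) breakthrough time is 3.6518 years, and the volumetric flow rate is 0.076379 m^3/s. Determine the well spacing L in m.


L = sqrt(t_bt*365.25*86400*3*Qv / (pi*hr*phi))
L = sqrt(3.6518*365.25*86400*3*0.076379 / (pi*234.87*0.20404))
L = 418.80 m


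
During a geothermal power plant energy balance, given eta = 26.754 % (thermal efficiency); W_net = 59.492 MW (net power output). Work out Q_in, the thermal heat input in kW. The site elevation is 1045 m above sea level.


Q_in = W_net / (eta / 100)
Q_in = 59.492 / (26.754 / 100)
Q_in = 222.3667 MW
Convert: 222.3667 MW * 1000.0 = 2.2237e+05 kW
Q_in = 2.2237e+05 kW


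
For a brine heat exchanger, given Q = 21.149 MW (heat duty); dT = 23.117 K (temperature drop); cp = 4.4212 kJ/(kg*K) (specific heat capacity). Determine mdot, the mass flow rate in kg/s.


mdot = Q * 1000 / (cp * dT)
mdot = 21.149 * 1000 / (4.4212 * 23.117)
mdot = 206.93 kg/s


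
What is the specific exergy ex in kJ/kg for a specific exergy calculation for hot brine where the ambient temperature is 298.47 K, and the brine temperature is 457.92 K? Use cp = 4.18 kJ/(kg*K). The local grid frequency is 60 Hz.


ex = cp * ((T_b - T_0) - T_0 * ln(T_b/T_0))
ex = 4.18 * ((457.92 - 298.47) - 298.47 * ln(457.92/298.47))
ex = 132.49 kJ/kg


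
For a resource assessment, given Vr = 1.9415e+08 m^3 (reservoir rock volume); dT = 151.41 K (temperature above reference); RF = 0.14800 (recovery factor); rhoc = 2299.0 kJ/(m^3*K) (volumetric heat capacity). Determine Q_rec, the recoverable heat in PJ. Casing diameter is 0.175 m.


Step 1: Q_s = Vr*rhoc*dT/1e12 = 1.9415e+08*2299.0*151.41/1e12 = 67.58198 PJ
Step 2: Q_rec = Q_s * RF = 67.58198 * 0.148 = 10.002 PJ
Q_rec = 10.002 PJ


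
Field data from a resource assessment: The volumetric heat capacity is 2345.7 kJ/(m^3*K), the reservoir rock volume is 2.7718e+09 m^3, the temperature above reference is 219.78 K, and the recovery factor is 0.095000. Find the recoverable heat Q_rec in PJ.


Step 1: Q_s = Vr*rhoc*dT/1e12 = 2.7718e+09*2345.7*219.78/1e12 = 1428.968 PJ
Step 2: Q_rec = Q_s * RF = 1428.968 * 0.095 = 135.75 PJ
Q_rec = 135.75 PJ


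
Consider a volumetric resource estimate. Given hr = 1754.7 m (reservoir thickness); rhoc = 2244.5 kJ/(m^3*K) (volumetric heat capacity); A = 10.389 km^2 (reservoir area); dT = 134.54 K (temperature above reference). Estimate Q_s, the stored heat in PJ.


Step 1: Vr = A*1e6*hr = 10.389*1e6*1754.7 = 1.822958e+10 m^3
Step 2: Q_s = Vr*rhoc*dT/1e12 = 1.822958e+10*2244.5*134.54/1e12 = 5504.9 PJ
Q_s = 5504.9 PJ


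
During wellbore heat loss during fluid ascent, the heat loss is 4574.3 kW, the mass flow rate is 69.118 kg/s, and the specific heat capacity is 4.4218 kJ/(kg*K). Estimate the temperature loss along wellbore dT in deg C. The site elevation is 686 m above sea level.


dT = Q_loss / (mdot * cp)
dT = 4574.3 / (69.118 * 4.4218)
dT = 14.96699 K
Convert (temperature difference, 1 K = 1 deg C): 14.96699 K = 14.96699 deg C
dT = 14.967 deg C


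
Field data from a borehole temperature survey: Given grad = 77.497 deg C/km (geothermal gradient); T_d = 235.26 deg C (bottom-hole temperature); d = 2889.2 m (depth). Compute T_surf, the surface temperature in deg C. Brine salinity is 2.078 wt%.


T_surf = T_d - grad * d / 1000
T_surf = 235.26 - 77.497 * 2889.2 / 1000
T_surf = 11.356 deg C


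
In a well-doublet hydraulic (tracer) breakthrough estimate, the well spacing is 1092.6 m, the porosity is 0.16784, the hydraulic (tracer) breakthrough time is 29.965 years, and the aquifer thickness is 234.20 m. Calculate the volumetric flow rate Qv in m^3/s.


Qv = pi*hr*phi*L^2 / (3*t_bt*365.25*86400)
Qv = pi*234.20*0.16784*1092.6^2 / (3*29.965*365.25*86400)
Qv = 0.051966 m^3/s


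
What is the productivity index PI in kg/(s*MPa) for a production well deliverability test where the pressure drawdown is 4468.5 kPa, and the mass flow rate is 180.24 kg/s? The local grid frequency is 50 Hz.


PI = mdot * 1000 / dP
PI = 180.24 * 1000 / 4468.5
PI = 40.336 kg/(s*MPa)


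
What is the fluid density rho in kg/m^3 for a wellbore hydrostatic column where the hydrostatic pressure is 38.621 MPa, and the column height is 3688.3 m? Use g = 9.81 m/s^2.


rho = P * 1e6 / (g * h)
rho = 38.621 * 1e6 / (9.81 * 3688.3)
rho = 1067.4 kg/m^3


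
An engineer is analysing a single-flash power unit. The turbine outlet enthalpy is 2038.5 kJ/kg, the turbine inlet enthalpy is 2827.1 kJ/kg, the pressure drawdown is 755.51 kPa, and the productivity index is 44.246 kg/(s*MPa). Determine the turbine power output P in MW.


Step 1: mdot = PI * dP / 1000 = 44.246 * 755.51 / 1000 = 33.42830 kg/s
Step 2: P = mdot*(h_in - h_out)/1000 = 33.42830*(2827.1 - 2038.5)/1000 = 26.362 MW
P = 26.362 MW


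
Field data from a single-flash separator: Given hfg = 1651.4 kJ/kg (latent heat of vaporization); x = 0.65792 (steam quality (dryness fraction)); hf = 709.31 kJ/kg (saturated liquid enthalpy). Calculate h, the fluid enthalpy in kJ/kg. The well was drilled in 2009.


h = hf + x * hfg
h = 709.31 + 0.65792 * 1651.4
h = 1795.8 kJ/kg


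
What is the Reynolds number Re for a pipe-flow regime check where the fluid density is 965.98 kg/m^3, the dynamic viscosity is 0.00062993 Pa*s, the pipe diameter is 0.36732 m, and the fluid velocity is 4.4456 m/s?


Re = rho * vel * D / mu
Re = 965.98 * 4.4456 * 0.36732 / 0.00062993
Re = 2.5041e+06


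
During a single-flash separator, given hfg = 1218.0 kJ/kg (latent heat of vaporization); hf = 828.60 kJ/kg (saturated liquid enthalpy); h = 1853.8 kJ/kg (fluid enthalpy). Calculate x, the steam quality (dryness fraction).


x = (h - hf) / hfg
x = (1853.8 - 828.60) / 1218.0
x = 0.84171


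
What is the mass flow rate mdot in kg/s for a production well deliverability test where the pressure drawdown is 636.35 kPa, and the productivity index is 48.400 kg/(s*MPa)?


mdot = PI * dP / 1000
mdot = 48.400 * 636.35 / 1000
mdot = 30.799 kg/s


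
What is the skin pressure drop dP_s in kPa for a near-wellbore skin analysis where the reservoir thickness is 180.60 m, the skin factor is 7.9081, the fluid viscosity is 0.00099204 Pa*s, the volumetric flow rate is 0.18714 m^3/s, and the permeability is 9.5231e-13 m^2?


dP_s = S * q * mu / (2*pi*k*hr) / 1000
dP_s = 7.9081 * 0.18714 * 0.00099204 / (2*pi*9.5231e-13*180.60) / 1000
dP_s = 1358.6 kPa


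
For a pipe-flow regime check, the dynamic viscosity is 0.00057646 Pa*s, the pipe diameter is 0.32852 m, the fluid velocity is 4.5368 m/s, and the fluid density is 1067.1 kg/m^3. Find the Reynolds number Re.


Re = rho * vel * D / mu
Re = 1067.1 * 4.5368 * 0.32852 / 0.00057646
Re = 2.7590e+06


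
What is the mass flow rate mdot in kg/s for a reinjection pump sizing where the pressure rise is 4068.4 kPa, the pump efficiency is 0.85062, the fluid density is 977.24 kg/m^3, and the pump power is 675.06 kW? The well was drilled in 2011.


mdot = P_pump * rho * eta / dP
mdot = 675.06 * 977.24 * 0.85062 / 4068.4
mdot = 137.93 kg/s


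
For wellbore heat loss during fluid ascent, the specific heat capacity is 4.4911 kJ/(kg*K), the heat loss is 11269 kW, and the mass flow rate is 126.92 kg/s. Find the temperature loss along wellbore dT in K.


dT = Q_loss / (mdot * cp)
dT = 11269 / (126.92 * 4.4911)
dT = 19.770 K


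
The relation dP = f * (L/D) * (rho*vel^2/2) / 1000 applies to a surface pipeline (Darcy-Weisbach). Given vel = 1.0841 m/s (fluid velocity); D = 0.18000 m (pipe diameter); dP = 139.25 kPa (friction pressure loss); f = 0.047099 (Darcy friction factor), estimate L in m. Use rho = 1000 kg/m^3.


L = dP*1000*D / (f*rho*vel^2/2)
L = 139.25*1000*0.18000 / (0.047099*1000*1.0841^2/2)
L = 905.62 m


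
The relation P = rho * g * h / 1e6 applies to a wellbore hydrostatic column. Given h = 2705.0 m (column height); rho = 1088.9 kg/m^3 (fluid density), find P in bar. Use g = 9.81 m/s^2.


P = rho * g * h / 1e6
P = 1088.9 * 9.81 * 2705.0 / 1e6
P = 28.89510 MPa
Convert: 28.89510 MPa * 10.0 = 288.95 bar
P = 288.95 bar


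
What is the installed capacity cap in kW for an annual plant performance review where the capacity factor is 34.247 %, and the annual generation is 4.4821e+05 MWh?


cap = E_a / (CF/100 * 8760)
cap = 4.4821e+05 / (34.247/100 * 8760)
cap = 149.4015 MW
Convert: 149.4015 MW * 1000.0 = 1.4940e+05 kW
cap = 1.4940e+05 kW


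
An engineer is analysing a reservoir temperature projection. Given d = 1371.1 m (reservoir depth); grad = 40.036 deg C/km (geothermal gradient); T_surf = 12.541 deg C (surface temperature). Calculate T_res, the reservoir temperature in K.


T_res = T_surf + grad * d / 1000
T_res = 12.541 + 40.036 * 1371.1 / 1000
T_res = 67.43436 deg C
Convert to K: 67.43436 + 273.15 = 340.58 K
T_res = 340.58 K


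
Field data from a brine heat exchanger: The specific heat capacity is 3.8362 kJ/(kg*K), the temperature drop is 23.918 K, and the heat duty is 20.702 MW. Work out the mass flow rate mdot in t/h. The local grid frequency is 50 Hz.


mdot = Q * 1000 / (cp * dT)
mdot = 20.702 * 1000 / (3.8362 * 23.918)
mdot = 225.6245 kg/s
Convert: 225.6245 kg/s * 3.6 = 812.25 t/h
mdot = 812.25 t/h


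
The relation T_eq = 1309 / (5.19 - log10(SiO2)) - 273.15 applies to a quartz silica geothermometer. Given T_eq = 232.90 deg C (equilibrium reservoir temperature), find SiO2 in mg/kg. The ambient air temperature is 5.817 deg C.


SiO2 = 10^(5.19 - 1309/(T_eq + 273.15))
SiO2 = 10^(5.19 - 1309/(232.90 + 273.15))
SiO2 = 401.14 mg/kg


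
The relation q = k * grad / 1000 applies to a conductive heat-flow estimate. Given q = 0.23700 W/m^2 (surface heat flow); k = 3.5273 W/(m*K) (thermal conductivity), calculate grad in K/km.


grad = q * 1000 / k
grad = 0.23700 * 1000 / 3.5273
grad = 67.19020 deg C/km
Convert: 67.19020 deg C/km * 1.0 = 67.190 K/km
grad = 67.190 K/km


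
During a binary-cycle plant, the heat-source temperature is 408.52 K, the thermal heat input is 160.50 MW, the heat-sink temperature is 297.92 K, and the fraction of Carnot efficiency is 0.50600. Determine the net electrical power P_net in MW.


Step 1: eta = (1 - Tc/Th)*f = (1 - 297.92/408.52)*0.506 = 0.1369911
Step 2: P_net = eta * Q_in = 0.1369911 * 160.5 = 21.987 MW
P_net = 21.987 MW
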